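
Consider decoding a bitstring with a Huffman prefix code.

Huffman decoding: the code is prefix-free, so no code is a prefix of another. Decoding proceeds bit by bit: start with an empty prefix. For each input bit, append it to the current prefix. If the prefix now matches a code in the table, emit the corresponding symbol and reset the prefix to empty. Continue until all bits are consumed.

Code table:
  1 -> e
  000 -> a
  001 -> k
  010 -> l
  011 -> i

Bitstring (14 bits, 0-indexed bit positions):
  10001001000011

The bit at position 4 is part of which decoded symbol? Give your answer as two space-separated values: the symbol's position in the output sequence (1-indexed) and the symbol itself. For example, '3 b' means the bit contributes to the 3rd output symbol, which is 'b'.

Answer: 3 e

Derivation:
Bit 0: prefix='1' -> emit 'e', reset
Bit 1: prefix='0' (no match yet)
Bit 2: prefix='00' (no match yet)
Bit 3: prefix='000' -> emit 'a', reset
Bit 4: prefix='1' -> emit 'e', reset
Bit 5: prefix='0' (no match yet)
Bit 6: prefix='00' (no match yet)
Bit 7: prefix='001' -> emit 'k', reset
Bit 8: prefix='0' (no match yet)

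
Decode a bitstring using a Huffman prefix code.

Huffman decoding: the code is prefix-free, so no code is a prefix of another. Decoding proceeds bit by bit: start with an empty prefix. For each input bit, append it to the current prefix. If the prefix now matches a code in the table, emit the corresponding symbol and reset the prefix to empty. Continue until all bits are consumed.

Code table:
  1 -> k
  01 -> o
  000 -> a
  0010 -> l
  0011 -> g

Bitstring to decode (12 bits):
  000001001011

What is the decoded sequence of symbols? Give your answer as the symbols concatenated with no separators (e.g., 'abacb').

Answer: alook

Derivation:
Bit 0: prefix='0' (no match yet)
Bit 1: prefix='00' (no match yet)
Bit 2: prefix='000' -> emit 'a', reset
Bit 3: prefix='0' (no match yet)
Bit 4: prefix='00' (no match yet)
Bit 5: prefix='001' (no match yet)
Bit 6: prefix='0010' -> emit 'l', reset
Bit 7: prefix='0' (no match yet)
Bit 8: prefix='01' -> emit 'o', reset
Bit 9: prefix='0' (no match yet)
Bit 10: prefix='01' -> emit 'o', reset
Bit 11: prefix='1' -> emit 'k', reset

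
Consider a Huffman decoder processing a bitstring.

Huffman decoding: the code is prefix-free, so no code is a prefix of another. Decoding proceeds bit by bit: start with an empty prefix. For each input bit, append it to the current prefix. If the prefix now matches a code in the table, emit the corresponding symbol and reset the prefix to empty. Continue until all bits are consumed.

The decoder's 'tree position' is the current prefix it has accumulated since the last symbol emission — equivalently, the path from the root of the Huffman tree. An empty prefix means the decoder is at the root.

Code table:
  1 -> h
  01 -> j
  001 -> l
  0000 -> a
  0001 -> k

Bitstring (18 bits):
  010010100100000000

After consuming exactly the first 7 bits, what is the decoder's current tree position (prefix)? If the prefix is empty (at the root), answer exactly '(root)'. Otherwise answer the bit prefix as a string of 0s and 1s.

Answer: (root)

Derivation:
Bit 0: prefix='0' (no match yet)
Bit 1: prefix='01' -> emit 'j', reset
Bit 2: prefix='0' (no match yet)
Bit 3: prefix='00' (no match yet)
Bit 4: prefix='001' -> emit 'l', reset
Bit 5: prefix='0' (no match yet)
Bit 6: prefix='01' -> emit 'j', reset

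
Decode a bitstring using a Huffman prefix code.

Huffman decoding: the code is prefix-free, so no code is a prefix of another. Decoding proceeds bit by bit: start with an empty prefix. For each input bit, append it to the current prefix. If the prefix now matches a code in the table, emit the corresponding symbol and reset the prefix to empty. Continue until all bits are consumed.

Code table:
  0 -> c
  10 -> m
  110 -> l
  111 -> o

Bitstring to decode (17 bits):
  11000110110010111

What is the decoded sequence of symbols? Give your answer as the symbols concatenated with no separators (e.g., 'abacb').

Answer: lccllcmo

Derivation:
Bit 0: prefix='1' (no match yet)
Bit 1: prefix='11' (no match yet)
Bit 2: prefix='110' -> emit 'l', reset
Bit 3: prefix='0' -> emit 'c', reset
Bit 4: prefix='0' -> emit 'c', reset
Bit 5: prefix='1' (no match yet)
Bit 6: prefix='11' (no match yet)
Bit 7: prefix='110' -> emit 'l', reset
Bit 8: prefix='1' (no match yet)
Bit 9: prefix='11' (no match yet)
Bit 10: prefix='110' -> emit 'l', reset
Bit 11: prefix='0' -> emit 'c', reset
Bit 12: prefix='1' (no match yet)
Bit 13: prefix='10' -> emit 'm', reset
Bit 14: prefix='1' (no match yet)
Bit 15: prefix='11' (no match yet)
Bit 16: prefix='111' -> emit 'o', reset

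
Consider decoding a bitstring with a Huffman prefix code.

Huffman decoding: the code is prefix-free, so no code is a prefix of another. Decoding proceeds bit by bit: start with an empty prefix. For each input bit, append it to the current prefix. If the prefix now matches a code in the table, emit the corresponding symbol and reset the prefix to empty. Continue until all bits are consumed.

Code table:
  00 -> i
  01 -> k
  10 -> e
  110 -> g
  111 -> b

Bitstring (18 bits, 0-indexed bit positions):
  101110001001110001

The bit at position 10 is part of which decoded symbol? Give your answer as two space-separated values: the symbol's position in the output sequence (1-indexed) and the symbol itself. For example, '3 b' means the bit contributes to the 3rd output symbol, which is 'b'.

Bit 0: prefix='1' (no match yet)
Bit 1: prefix='10' -> emit 'e', reset
Bit 2: prefix='1' (no match yet)
Bit 3: prefix='11' (no match yet)
Bit 4: prefix='111' -> emit 'b', reset
Bit 5: prefix='0' (no match yet)
Bit 6: prefix='00' -> emit 'i', reset
Bit 7: prefix='0' (no match yet)
Bit 8: prefix='01' -> emit 'k', reset
Bit 9: prefix='0' (no match yet)
Bit 10: prefix='00' -> emit 'i', reset
Bit 11: prefix='1' (no match yet)
Bit 12: prefix='11' (no match yet)
Bit 13: prefix='111' -> emit 'b', reset
Bit 14: prefix='0' (no match yet)

Answer: 5 i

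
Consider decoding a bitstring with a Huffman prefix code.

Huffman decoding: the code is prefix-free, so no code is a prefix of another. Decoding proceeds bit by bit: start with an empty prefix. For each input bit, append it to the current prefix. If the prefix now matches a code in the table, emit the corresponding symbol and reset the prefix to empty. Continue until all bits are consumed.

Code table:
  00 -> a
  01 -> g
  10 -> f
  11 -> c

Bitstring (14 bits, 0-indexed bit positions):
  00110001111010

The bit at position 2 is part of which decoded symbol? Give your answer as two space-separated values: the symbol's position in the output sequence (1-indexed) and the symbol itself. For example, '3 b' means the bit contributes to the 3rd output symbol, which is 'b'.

Answer: 2 c

Derivation:
Bit 0: prefix='0' (no match yet)
Bit 1: prefix='00' -> emit 'a', reset
Bit 2: prefix='1' (no match yet)
Bit 3: prefix='11' -> emit 'c', reset
Bit 4: prefix='0' (no match yet)
Bit 5: prefix='00' -> emit 'a', reset
Bit 6: prefix='0' (no match yet)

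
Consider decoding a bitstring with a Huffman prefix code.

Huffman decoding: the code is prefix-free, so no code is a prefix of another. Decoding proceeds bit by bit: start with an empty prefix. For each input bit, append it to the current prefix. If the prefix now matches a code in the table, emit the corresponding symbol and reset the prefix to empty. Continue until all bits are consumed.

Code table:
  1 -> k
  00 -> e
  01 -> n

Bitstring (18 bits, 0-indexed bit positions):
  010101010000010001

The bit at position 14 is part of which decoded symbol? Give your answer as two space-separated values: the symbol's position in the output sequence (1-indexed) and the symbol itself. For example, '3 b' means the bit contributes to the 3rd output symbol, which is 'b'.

Answer: 8 e

Derivation:
Bit 0: prefix='0' (no match yet)
Bit 1: prefix='01' -> emit 'n', reset
Bit 2: prefix='0' (no match yet)
Bit 3: prefix='01' -> emit 'n', reset
Bit 4: prefix='0' (no match yet)
Bit 5: prefix='01' -> emit 'n', reset
Bit 6: prefix='0' (no match yet)
Bit 7: prefix='01' -> emit 'n', reset
Bit 8: prefix='0' (no match yet)
Bit 9: prefix='00' -> emit 'e', reset
Bit 10: prefix='0' (no match yet)
Bit 11: prefix='00' -> emit 'e', reset
Bit 12: prefix='0' (no match yet)
Bit 13: prefix='01' -> emit 'n', reset
Bit 14: prefix='0' (no match yet)
Bit 15: prefix='00' -> emit 'e', reset
Bit 16: prefix='0' (no match yet)
Bit 17: prefix='01' -> emit 'n', reset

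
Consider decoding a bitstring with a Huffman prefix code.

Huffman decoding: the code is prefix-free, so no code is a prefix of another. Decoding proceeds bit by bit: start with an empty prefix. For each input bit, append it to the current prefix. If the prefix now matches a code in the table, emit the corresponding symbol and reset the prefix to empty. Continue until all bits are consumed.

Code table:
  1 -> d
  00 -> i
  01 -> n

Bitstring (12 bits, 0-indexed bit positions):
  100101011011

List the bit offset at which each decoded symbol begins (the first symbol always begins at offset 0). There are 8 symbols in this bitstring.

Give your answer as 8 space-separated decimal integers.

Bit 0: prefix='1' -> emit 'd', reset
Bit 1: prefix='0' (no match yet)
Bit 2: prefix='00' -> emit 'i', reset
Bit 3: prefix='1' -> emit 'd', reset
Bit 4: prefix='0' (no match yet)
Bit 5: prefix='01' -> emit 'n', reset
Bit 6: prefix='0' (no match yet)
Bit 7: prefix='01' -> emit 'n', reset
Bit 8: prefix='1' -> emit 'd', reset
Bit 9: prefix='0' (no match yet)
Bit 10: prefix='01' -> emit 'n', reset
Bit 11: prefix='1' -> emit 'd', reset

Answer: 0 1 3 4 6 8 9 11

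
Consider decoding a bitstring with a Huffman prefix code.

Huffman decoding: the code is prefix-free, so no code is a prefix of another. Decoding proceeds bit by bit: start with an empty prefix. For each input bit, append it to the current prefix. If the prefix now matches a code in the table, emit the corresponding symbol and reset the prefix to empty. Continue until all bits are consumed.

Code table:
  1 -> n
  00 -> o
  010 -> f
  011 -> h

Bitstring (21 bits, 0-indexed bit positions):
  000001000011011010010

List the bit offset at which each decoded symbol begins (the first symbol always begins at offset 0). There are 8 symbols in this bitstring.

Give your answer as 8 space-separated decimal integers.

Bit 0: prefix='0' (no match yet)
Bit 1: prefix='00' -> emit 'o', reset
Bit 2: prefix='0' (no match yet)
Bit 3: prefix='00' -> emit 'o', reset
Bit 4: prefix='0' (no match yet)
Bit 5: prefix='01' (no match yet)
Bit 6: prefix='010' -> emit 'f', reset
Bit 7: prefix='0' (no match yet)
Bit 8: prefix='00' -> emit 'o', reset
Bit 9: prefix='0' (no match yet)
Bit 10: prefix='01' (no match yet)
Bit 11: prefix='011' -> emit 'h', reset
Bit 12: prefix='0' (no match yet)
Bit 13: prefix='01' (no match yet)
Bit 14: prefix='011' -> emit 'h', reset
Bit 15: prefix='0' (no match yet)
Bit 16: prefix='01' (no match yet)
Bit 17: prefix='010' -> emit 'f', reset
Bit 18: prefix='0' (no match yet)
Bit 19: prefix='01' (no match yet)
Bit 20: prefix='010' -> emit 'f', reset

Answer: 0 2 4 7 9 12 15 18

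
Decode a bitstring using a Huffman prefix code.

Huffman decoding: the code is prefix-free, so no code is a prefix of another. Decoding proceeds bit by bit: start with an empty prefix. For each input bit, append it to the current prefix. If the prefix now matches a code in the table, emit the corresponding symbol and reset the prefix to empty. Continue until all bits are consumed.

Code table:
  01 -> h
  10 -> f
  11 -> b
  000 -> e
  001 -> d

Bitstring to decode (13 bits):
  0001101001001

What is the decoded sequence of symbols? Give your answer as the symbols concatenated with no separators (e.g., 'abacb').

Bit 0: prefix='0' (no match yet)
Bit 1: prefix='00' (no match yet)
Bit 2: prefix='000' -> emit 'e', reset
Bit 3: prefix='1' (no match yet)
Bit 4: prefix='11' -> emit 'b', reset
Bit 5: prefix='0' (no match yet)
Bit 6: prefix='01' -> emit 'h', reset
Bit 7: prefix='0' (no match yet)
Bit 8: prefix='00' (no match yet)
Bit 9: prefix='001' -> emit 'd', reset
Bit 10: prefix='0' (no match yet)
Bit 11: prefix='00' (no match yet)
Bit 12: prefix='001' -> emit 'd', reset

Answer: ebhdd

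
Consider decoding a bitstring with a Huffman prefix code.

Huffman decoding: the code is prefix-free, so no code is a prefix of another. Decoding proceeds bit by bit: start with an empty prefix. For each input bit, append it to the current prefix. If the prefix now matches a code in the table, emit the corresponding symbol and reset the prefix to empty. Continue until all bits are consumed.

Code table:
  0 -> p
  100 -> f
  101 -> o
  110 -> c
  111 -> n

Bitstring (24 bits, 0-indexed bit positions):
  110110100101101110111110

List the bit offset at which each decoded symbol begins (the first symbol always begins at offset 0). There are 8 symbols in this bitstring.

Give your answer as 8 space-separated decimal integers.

Answer: 0 3 6 9 12 15 18 21

Derivation:
Bit 0: prefix='1' (no match yet)
Bit 1: prefix='11' (no match yet)
Bit 2: prefix='110' -> emit 'c', reset
Bit 3: prefix='1' (no match yet)
Bit 4: prefix='11' (no match yet)
Bit 5: prefix='110' -> emit 'c', reset
Bit 6: prefix='1' (no match yet)
Bit 7: prefix='10' (no match yet)
Bit 8: prefix='100' -> emit 'f', reset
Bit 9: prefix='1' (no match yet)
Bit 10: prefix='10' (no match yet)
Bit 11: prefix='101' -> emit 'o', reset
Bit 12: prefix='1' (no match yet)
Bit 13: prefix='10' (no match yet)
Bit 14: prefix='101' -> emit 'o', reset
Bit 15: prefix='1' (no match yet)
Bit 16: prefix='11' (no match yet)
Bit 17: prefix='110' -> emit 'c', reset
Bit 18: prefix='1' (no match yet)
Bit 19: prefix='11' (no match yet)
Bit 20: prefix='111' -> emit 'n', reset
Bit 21: prefix='1' (no match yet)
Bit 22: prefix='11' (no match yet)
Bit 23: prefix='110' -> emit 'c', reset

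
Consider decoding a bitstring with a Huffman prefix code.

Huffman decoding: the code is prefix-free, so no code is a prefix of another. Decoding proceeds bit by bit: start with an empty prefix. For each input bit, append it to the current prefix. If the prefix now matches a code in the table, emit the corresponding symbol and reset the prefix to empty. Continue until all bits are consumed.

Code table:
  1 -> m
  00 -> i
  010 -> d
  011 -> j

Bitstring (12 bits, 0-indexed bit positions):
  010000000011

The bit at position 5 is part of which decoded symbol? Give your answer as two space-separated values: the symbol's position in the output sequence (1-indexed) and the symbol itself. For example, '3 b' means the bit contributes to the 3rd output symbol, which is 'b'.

Answer: 3 i

Derivation:
Bit 0: prefix='0' (no match yet)
Bit 1: prefix='01' (no match yet)
Bit 2: prefix='010' -> emit 'd', reset
Bit 3: prefix='0' (no match yet)
Bit 4: prefix='00' -> emit 'i', reset
Bit 5: prefix='0' (no match yet)
Bit 6: prefix='00' -> emit 'i', reset
Bit 7: prefix='0' (no match yet)
Bit 8: prefix='00' -> emit 'i', reset
Bit 9: prefix='0' (no match yet)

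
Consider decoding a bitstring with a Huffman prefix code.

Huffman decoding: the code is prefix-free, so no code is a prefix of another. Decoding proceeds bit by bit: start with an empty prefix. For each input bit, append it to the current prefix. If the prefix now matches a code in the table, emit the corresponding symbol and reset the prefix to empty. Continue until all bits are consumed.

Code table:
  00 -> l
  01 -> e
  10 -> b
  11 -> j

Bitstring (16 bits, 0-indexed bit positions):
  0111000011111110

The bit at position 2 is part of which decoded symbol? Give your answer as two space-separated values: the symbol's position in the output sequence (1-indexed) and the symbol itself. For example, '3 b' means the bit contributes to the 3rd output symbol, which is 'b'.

Answer: 2 j

Derivation:
Bit 0: prefix='0' (no match yet)
Bit 1: prefix='01' -> emit 'e', reset
Bit 2: prefix='1' (no match yet)
Bit 3: prefix='11' -> emit 'j', reset
Bit 4: prefix='0' (no match yet)
Bit 5: prefix='00' -> emit 'l', reset
Bit 6: prefix='0' (no match yet)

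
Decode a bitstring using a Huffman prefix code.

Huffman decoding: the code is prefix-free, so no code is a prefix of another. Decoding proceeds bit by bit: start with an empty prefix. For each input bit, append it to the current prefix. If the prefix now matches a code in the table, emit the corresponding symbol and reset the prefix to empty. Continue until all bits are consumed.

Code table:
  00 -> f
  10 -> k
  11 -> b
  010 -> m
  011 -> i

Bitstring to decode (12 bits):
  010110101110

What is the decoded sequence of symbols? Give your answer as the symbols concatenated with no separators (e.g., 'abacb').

Bit 0: prefix='0' (no match yet)
Bit 1: prefix='01' (no match yet)
Bit 2: prefix='010' -> emit 'm', reset
Bit 3: prefix='1' (no match yet)
Bit 4: prefix='11' -> emit 'b', reset
Bit 5: prefix='0' (no match yet)
Bit 6: prefix='01' (no match yet)
Bit 7: prefix='010' -> emit 'm', reset
Bit 8: prefix='1' (no match yet)
Bit 9: prefix='11' -> emit 'b', reset
Bit 10: prefix='1' (no match yet)
Bit 11: prefix='10' -> emit 'k', reset

Answer: mbmbk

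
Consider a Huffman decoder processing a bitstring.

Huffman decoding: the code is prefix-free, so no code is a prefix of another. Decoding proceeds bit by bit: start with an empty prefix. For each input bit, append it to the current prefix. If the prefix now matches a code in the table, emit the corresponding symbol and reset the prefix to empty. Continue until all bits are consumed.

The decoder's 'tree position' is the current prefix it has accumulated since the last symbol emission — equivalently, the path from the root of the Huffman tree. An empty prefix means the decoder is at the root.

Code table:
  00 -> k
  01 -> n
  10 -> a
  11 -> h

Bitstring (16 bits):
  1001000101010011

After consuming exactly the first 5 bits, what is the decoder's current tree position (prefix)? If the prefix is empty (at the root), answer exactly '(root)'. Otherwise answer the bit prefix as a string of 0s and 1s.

Bit 0: prefix='1' (no match yet)
Bit 1: prefix='10' -> emit 'a', reset
Bit 2: prefix='0' (no match yet)
Bit 3: prefix='01' -> emit 'n', reset
Bit 4: prefix='0' (no match yet)

Answer: 0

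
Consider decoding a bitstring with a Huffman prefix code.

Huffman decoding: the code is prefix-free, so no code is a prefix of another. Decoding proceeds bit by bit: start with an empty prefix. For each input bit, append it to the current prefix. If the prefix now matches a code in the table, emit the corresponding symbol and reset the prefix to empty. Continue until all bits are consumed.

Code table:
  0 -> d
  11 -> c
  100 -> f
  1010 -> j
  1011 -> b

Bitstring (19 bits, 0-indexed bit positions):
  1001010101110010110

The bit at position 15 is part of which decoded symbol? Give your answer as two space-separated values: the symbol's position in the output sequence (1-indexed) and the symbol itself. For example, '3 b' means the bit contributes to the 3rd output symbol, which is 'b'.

Bit 0: prefix='1' (no match yet)
Bit 1: prefix='10' (no match yet)
Bit 2: prefix='100' -> emit 'f', reset
Bit 3: prefix='1' (no match yet)
Bit 4: prefix='10' (no match yet)
Bit 5: prefix='101' (no match yet)
Bit 6: prefix='1010' -> emit 'j', reset
Bit 7: prefix='1' (no match yet)
Bit 8: prefix='10' (no match yet)
Bit 9: prefix='101' (no match yet)
Bit 10: prefix='1011' -> emit 'b', reset
Bit 11: prefix='1' (no match yet)
Bit 12: prefix='10' (no match yet)
Bit 13: prefix='100' -> emit 'f', reset
Bit 14: prefix='1' (no match yet)
Bit 15: prefix='10' (no match yet)
Bit 16: prefix='101' (no match yet)
Bit 17: prefix='1011' -> emit 'b', reset
Bit 18: prefix='0' -> emit 'd', reset

Answer: 5 b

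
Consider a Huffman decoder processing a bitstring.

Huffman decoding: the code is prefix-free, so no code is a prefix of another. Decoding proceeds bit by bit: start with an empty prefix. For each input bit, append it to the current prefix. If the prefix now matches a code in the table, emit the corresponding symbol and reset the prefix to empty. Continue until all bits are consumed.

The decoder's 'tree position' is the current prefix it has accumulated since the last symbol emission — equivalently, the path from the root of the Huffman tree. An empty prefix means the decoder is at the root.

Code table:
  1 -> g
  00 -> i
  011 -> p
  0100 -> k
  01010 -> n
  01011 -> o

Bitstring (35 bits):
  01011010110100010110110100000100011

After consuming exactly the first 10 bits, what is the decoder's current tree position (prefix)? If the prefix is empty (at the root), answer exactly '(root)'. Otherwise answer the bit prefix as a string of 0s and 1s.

Answer: (root)

Derivation:
Bit 0: prefix='0' (no match yet)
Bit 1: prefix='01' (no match yet)
Bit 2: prefix='010' (no match yet)
Bit 3: prefix='0101' (no match yet)
Bit 4: prefix='01011' -> emit 'o', reset
Bit 5: prefix='0' (no match yet)
Bit 6: prefix='01' (no match yet)
Bit 7: prefix='010' (no match yet)
Bit 8: prefix='0101' (no match yet)
Bit 9: prefix='01011' -> emit 'o', reset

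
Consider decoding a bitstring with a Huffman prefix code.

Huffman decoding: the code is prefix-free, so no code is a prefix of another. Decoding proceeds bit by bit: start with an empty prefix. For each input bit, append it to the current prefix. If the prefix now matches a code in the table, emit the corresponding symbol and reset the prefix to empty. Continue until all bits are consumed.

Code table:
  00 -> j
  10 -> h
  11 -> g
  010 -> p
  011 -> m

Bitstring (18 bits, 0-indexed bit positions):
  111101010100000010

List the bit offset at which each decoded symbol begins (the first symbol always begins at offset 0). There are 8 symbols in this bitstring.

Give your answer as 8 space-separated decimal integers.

Bit 0: prefix='1' (no match yet)
Bit 1: prefix='11' -> emit 'g', reset
Bit 2: prefix='1' (no match yet)
Bit 3: prefix='11' -> emit 'g', reset
Bit 4: prefix='0' (no match yet)
Bit 5: prefix='01' (no match yet)
Bit 6: prefix='010' -> emit 'p', reset
Bit 7: prefix='1' (no match yet)
Bit 8: prefix='10' -> emit 'h', reset
Bit 9: prefix='1' (no match yet)
Bit 10: prefix='10' -> emit 'h', reset
Bit 11: prefix='0' (no match yet)
Bit 12: prefix='00' -> emit 'j', reset
Bit 13: prefix='0' (no match yet)
Bit 14: prefix='00' -> emit 'j', reset
Bit 15: prefix='0' (no match yet)
Bit 16: prefix='01' (no match yet)
Bit 17: prefix='010' -> emit 'p', reset

Answer: 0 2 4 7 9 11 13 15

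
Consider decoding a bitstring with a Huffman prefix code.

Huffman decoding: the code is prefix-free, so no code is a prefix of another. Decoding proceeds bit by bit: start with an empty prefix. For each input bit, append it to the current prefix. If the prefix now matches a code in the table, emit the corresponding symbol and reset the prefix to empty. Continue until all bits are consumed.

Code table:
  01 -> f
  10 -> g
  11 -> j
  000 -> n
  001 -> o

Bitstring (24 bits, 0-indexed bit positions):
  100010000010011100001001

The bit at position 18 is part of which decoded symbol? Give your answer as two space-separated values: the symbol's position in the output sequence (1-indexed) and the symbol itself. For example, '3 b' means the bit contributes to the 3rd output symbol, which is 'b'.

Bit 0: prefix='1' (no match yet)
Bit 1: prefix='10' -> emit 'g', reset
Bit 2: prefix='0' (no match yet)
Bit 3: prefix='00' (no match yet)
Bit 4: prefix='001' -> emit 'o', reset
Bit 5: prefix='0' (no match yet)
Bit 6: prefix='00' (no match yet)
Bit 7: prefix='000' -> emit 'n', reset
Bit 8: prefix='0' (no match yet)
Bit 9: prefix='00' (no match yet)
Bit 10: prefix='001' -> emit 'o', reset
Bit 11: prefix='0' (no match yet)
Bit 12: prefix='00' (no match yet)
Bit 13: prefix='001' -> emit 'o', reset
Bit 14: prefix='1' (no match yet)
Bit 15: prefix='11' -> emit 'j', reset
Bit 16: prefix='0' (no match yet)
Bit 17: prefix='00' (no match yet)
Bit 18: prefix='000' -> emit 'n', reset
Bit 19: prefix='0' (no match yet)
Bit 20: prefix='01' -> emit 'f', reset
Bit 21: prefix='0' (no match yet)
Bit 22: prefix='00' (no match yet)

Answer: 7 n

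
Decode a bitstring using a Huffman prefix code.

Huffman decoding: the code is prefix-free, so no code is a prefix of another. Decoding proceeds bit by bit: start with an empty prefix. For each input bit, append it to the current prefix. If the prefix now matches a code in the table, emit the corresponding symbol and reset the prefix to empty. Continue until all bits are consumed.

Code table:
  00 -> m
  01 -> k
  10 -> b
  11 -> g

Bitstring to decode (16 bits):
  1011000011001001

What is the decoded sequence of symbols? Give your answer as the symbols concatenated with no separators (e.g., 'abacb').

Bit 0: prefix='1' (no match yet)
Bit 1: prefix='10' -> emit 'b', reset
Bit 2: prefix='1' (no match yet)
Bit 3: prefix='11' -> emit 'g', reset
Bit 4: prefix='0' (no match yet)
Bit 5: prefix='00' -> emit 'm', reset
Bit 6: prefix='0' (no match yet)
Bit 7: prefix='00' -> emit 'm', reset
Bit 8: prefix='1' (no match yet)
Bit 9: prefix='11' -> emit 'g', reset
Bit 10: prefix='0' (no match yet)
Bit 11: prefix='00' -> emit 'm', reset
Bit 12: prefix='1' (no match yet)
Bit 13: prefix='10' -> emit 'b', reset
Bit 14: prefix='0' (no match yet)
Bit 15: prefix='01' -> emit 'k', reset

Answer: bgmmgmbk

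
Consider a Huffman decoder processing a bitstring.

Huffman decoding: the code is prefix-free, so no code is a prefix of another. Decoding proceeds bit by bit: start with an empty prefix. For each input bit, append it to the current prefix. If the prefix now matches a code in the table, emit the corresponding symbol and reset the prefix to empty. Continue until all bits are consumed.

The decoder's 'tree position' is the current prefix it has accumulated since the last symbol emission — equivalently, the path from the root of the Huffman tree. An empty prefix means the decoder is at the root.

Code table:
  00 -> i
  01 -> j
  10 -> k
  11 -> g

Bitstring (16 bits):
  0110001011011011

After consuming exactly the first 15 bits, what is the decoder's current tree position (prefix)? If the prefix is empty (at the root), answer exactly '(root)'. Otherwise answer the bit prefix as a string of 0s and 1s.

Bit 0: prefix='0' (no match yet)
Bit 1: prefix='01' -> emit 'j', reset
Bit 2: prefix='1' (no match yet)
Bit 3: prefix='10' -> emit 'k', reset
Bit 4: prefix='0' (no match yet)
Bit 5: prefix='00' -> emit 'i', reset
Bit 6: prefix='1' (no match yet)
Bit 7: prefix='10' -> emit 'k', reset
Bit 8: prefix='1' (no match yet)
Bit 9: prefix='11' -> emit 'g', reset
Bit 10: prefix='0' (no match yet)
Bit 11: prefix='01' -> emit 'j', reset
Bit 12: prefix='1' (no match yet)
Bit 13: prefix='10' -> emit 'k', reset
Bit 14: prefix='1' (no match yet)

Answer: 1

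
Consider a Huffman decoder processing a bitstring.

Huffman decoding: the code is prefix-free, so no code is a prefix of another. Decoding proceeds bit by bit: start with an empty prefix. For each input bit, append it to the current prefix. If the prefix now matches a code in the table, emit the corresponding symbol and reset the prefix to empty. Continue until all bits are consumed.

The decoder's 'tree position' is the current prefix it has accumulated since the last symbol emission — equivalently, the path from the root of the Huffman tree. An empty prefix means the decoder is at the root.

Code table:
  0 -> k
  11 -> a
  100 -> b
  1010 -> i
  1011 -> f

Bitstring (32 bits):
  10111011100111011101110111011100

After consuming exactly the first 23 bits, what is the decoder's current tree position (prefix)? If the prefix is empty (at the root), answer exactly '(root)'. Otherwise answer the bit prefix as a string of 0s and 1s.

Bit 0: prefix='1' (no match yet)
Bit 1: prefix='10' (no match yet)
Bit 2: prefix='101' (no match yet)
Bit 3: prefix='1011' -> emit 'f', reset
Bit 4: prefix='1' (no match yet)
Bit 5: prefix='10' (no match yet)
Bit 6: prefix='101' (no match yet)
Bit 7: prefix='1011' -> emit 'f', reset
Bit 8: prefix='1' (no match yet)
Bit 9: prefix='10' (no match yet)
Bit 10: prefix='100' -> emit 'b', reset
Bit 11: prefix='1' (no match yet)
Bit 12: prefix='11' -> emit 'a', reset
Bit 13: prefix='1' (no match yet)
Bit 14: prefix='10' (no match yet)
Bit 15: prefix='101' (no match yet)
Bit 16: prefix='1011' -> emit 'f', reset
Bit 17: prefix='1' (no match yet)
Bit 18: prefix='10' (no match yet)
Bit 19: prefix='101' (no match yet)
Bit 20: prefix='1011' -> emit 'f', reset
Bit 21: prefix='1' (no match yet)
Bit 22: prefix='10' (no match yet)

Answer: 10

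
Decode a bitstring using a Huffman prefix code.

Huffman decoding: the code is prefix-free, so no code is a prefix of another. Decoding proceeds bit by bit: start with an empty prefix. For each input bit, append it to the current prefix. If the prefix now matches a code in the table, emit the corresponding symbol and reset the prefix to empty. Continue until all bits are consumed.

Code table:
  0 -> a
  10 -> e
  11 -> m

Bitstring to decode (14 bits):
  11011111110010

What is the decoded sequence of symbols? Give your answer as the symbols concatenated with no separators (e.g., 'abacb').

Bit 0: prefix='1' (no match yet)
Bit 1: prefix='11' -> emit 'm', reset
Bit 2: prefix='0' -> emit 'a', reset
Bit 3: prefix='1' (no match yet)
Bit 4: prefix='11' -> emit 'm', reset
Bit 5: prefix='1' (no match yet)
Bit 6: prefix='11' -> emit 'm', reset
Bit 7: prefix='1' (no match yet)
Bit 8: prefix='11' -> emit 'm', reset
Bit 9: prefix='1' (no match yet)
Bit 10: prefix='10' -> emit 'e', reset
Bit 11: prefix='0' -> emit 'a', reset
Bit 12: prefix='1' (no match yet)
Bit 13: prefix='10' -> emit 'e', reset

Answer: mammmeae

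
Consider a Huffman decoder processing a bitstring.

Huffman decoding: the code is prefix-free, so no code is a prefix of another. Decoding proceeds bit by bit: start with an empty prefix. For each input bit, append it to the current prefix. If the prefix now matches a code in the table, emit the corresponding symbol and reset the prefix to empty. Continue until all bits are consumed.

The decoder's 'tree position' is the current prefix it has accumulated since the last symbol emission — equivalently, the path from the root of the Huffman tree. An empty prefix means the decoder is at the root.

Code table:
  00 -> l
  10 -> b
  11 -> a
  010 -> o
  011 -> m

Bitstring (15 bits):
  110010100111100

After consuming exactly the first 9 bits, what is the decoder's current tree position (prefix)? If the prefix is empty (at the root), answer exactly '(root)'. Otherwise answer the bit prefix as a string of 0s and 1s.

Bit 0: prefix='1' (no match yet)
Bit 1: prefix='11' -> emit 'a', reset
Bit 2: prefix='0' (no match yet)
Bit 3: prefix='00' -> emit 'l', reset
Bit 4: prefix='1' (no match yet)
Bit 5: prefix='10' -> emit 'b', reset
Bit 6: prefix='1' (no match yet)
Bit 7: prefix='10' -> emit 'b', reset
Bit 8: prefix='0' (no match yet)

Answer: 0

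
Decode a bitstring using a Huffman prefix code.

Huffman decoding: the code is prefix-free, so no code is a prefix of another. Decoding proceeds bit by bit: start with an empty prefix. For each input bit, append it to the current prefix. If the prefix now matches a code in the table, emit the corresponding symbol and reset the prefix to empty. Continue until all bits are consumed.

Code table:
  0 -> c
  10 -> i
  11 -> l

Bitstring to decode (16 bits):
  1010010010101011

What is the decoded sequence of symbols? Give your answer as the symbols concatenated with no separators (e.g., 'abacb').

Answer: iiciciiil

Derivation:
Bit 0: prefix='1' (no match yet)
Bit 1: prefix='10' -> emit 'i', reset
Bit 2: prefix='1' (no match yet)
Bit 3: prefix='10' -> emit 'i', reset
Bit 4: prefix='0' -> emit 'c', reset
Bit 5: prefix='1' (no match yet)
Bit 6: prefix='10' -> emit 'i', reset
Bit 7: prefix='0' -> emit 'c', reset
Bit 8: prefix='1' (no match yet)
Bit 9: prefix='10' -> emit 'i', reset
Bit 10: prefix='1' (no match yet)
Bit 11: prefix='10' -> emit 'i', reset
Bit 12: prefix='1' (no match yet)
Bit 13: prefix='10' -> emit 'i', reset
Bit 14: prefix='1' (no match yet)
Bit 15: prefix='11' -> emit 'l', reset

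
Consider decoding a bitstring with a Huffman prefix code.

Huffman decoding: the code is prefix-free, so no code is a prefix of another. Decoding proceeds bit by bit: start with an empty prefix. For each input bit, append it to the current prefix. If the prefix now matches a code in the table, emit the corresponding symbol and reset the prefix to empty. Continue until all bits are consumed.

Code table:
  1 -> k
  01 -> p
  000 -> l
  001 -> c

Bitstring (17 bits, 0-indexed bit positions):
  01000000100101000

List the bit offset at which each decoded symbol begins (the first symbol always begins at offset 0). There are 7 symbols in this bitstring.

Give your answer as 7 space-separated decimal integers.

Answer: 0 2 5 8 9 12 14

Derivation:
Bit 0: prefix='0' (no match yet)
Bit 1: prefix='01' -> emit 'p', reset
Bit 2: prefix='0' (no match yet)
Bit 3: prefix='00' (no match yet)
Bit 4: prefix='000' -> emit 'l', reset
Bit 5: prefix='0' (no match yet)
Bit 6: prefix='00' (no match yet)
Bit 7: prefix='000' -> emit 'l', reset
Bit 8: prefix='1' -> emit 'k', reset
Bit 9: prefix='0' (no match yet)
Bit 10: prefix='00' (no match yet)
Bit 11: prefix='001' -> emit 'c', reset
Bit 12: prefix='0' (no match yet)
Bit 13: prefix='01' -> emit 'p', reset
Bit 14: prefix='0' (no match yet)
Bit 15: prefix='00' (no match yet)
Bit 16: prefix='000' -> emit 'l', reset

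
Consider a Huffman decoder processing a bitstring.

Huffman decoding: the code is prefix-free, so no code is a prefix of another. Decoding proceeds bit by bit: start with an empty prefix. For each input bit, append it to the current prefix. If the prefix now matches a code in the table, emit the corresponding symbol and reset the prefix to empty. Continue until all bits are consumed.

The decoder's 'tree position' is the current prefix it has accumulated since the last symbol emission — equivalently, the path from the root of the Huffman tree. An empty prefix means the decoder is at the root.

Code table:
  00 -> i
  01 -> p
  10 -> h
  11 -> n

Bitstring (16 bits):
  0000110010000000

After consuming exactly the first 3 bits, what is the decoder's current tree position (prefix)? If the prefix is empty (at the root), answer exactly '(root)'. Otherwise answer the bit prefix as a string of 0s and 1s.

Answer: 0

Derivation:
Bit 0: prefix='0' (no match yet)
Bit 1: prefix='00' -> emit 'i', reset
Bit 2: prefix='0' (no match yet)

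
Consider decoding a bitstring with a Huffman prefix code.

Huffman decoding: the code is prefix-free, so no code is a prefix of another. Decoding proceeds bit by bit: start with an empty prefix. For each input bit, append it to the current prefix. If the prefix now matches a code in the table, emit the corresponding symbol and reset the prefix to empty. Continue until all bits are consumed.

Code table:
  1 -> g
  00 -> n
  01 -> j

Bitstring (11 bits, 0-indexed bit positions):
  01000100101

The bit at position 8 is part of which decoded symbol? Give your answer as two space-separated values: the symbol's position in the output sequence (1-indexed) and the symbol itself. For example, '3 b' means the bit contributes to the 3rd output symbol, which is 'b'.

Bit 0: prefix='0' (no match yet)
Bit 1: prefix='01' -> emit 'j', reset
Bit 2: prefix='0' (no match yet)
Bit 3: prefix='00' -> emit 'n', reset
Bit 4: prefix='0' (no match yet)
Bit 5: prefix='01' -> emit 'j', reset
Bit 6: prefix='0' (no match yet)
Bit 7: prefix='00' -> emit 'n', reset
Bit 8: prefix='1' -> emit 'g', reset
Bit 9: prefix='0' (no match yet)
Bit 10: prefix='01' -> emit 'j', reset

Answer: 5 g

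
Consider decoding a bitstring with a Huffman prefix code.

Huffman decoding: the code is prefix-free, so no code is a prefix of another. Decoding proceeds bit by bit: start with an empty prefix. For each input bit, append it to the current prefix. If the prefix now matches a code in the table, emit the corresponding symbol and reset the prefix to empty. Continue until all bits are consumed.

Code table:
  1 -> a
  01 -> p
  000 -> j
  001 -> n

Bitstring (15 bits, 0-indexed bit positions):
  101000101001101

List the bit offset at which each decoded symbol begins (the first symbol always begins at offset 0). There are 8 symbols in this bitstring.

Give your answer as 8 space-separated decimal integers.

Answer: 0 1 3 6 7 9 12 13

Derivation:
Bit 0: prefix='1' -> emit 'a', reset
Bit 1: prefix='0' (no match yet)
Bit 2: prefix='01' -> emit 'p', reset
Bit 3: prefix='0' (no match yet)
Bit 4: prefix='00' (no match yet)
Bit 5: prefix='000' -> emit 'j', reset
Bit 6: prefix='1' -> emit 'a', reset
Bit 7: prefix='0' (no match yet)
Bit 8: prefix='01' -> emit 'p', reset
Bit 9: prefix='0' (no match yet)
Bit 10: prefix='00' (no match yet)
Bit 11: prefix='001' -> emit 'n', reset
Bit 12: prefix='1' -> emit 'a', reset
Bit 13: prefix='0' (no match yet)
Bit 14: prefix='01' -> emit 'p', reset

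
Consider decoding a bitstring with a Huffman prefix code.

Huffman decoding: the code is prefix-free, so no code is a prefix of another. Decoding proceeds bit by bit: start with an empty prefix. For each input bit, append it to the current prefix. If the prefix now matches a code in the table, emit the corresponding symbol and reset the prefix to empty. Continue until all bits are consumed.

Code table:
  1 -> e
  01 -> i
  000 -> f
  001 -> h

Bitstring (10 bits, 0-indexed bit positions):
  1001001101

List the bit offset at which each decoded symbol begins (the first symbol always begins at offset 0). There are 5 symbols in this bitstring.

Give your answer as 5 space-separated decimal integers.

Bit 0: prefix='1' -> emit 'e', reset
Bit 1: prefix='0' (no match yet)
Bit 2: prefix='00' (no match yet)
Bit 3: prefix='001' -> emit 'h', reset
Bit 4: prefix='0' (no match yet)
Bit 5: prefix='00' (no match yet)
Bit 6: prefix='001' -> emit 'h', reset
Bit 7: prefix='1' -> emit 'e', reset
Bit 8: prefix='0' (no match yet)
Bit 9: prefix='01' -> emit 'i', reset

Answer: 0 1 4 7 8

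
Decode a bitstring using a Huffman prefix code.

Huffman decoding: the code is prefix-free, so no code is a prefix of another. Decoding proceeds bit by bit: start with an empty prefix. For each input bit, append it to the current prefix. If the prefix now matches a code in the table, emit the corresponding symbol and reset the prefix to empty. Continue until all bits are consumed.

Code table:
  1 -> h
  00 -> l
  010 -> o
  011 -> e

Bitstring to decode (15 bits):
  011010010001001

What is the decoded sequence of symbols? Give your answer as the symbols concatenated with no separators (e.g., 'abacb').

Answer: eoolhlh

Derivation:
Bit 0: prefix='0' (no match yet)
Bit 1: prefix='01' (no match yet)
Bit 2: prefix='011' -> emit 'e', reset
Bit 3: prefix='0' (no match yet)
Bit 4: prefix='01' (no match yet)
Bit 5: prefix='010' -> emit 'o', reset
Bit 6: prefix='0' (no match yet)
Bit 7: prefix='01' (no match yet)
Bit 8: prefix='010' -> emit 'o', reset
Bit 9: prefix='0' (no match yet)
Bit 10: prefix='00' -> emit 'l', reset
Bit 11: prefix='1' -> emit 'h', reset
Bit 12: prefix='0' (no match yet)
Bit 13: prefix='00' -> emit 'l', reset
Bit 14: prefix='1' -> emit 'h', reset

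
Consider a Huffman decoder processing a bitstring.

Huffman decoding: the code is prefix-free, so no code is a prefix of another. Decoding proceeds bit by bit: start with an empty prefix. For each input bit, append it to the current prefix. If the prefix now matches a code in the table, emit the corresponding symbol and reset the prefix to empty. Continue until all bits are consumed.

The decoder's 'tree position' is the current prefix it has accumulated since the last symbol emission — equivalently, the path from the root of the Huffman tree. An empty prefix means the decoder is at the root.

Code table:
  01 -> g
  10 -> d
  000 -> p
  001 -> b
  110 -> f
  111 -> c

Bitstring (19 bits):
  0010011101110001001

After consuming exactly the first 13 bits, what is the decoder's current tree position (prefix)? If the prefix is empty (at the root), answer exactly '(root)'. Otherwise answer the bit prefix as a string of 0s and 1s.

Answer: 0

Derivation:
Bit 0: prefix='0' (no match yet)
Bit 1: prefix='00' (no match yet)
Bit 2: prefix='001' -> emit 'b', reset
Bit 3: prefix='0' (no match yet)
Bit 4: prefix='00' (no match yet)
Bit 5: prefix='001' -> emit 'b', reset
Bit 6: prefix='1' (no match yet)
Bit 7: prefix='11' (no match yet)
Bit 8: prefix='110' -> emit 'f', reset
Bit 9: prefix='1' (no match yet)
Bit 10: prefix='11' (no match yet)
Bit 11: prefix='111' -> emit 'c', reset
Bit 12: prefix='0' (no match yet)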